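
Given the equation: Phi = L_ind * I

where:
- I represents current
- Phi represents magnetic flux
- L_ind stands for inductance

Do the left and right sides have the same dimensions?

Yes

I (current) has dimensions [I].
Phi (magnetic flux) has dimensions [I^-1 L^2 M T^-2].
L_ind (inductance) has dimensions [I^-2 L^2 M T^-2].

Left side: [I^-1 L^2 M T^-2]
Right side: [I^-1 L^2 M T^-2]

Both sides have the same dimensions, so the equation is dimensionally consistent.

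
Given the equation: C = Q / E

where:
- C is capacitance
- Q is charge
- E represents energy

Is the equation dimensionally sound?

No

C (capacitance) has dimensions [I^2 L^-2 M^-1 T^4].
Q (charge) has dimensions [I T].
E (energy) has dimensions [L^2 M T^-2].

Left side: [I^2 L^-2 M^-1 T^4]
Right side: [I L^-2 M^-1 T^3]

The two sides have different dimensions, so the equation is NOT dimensionally consistent.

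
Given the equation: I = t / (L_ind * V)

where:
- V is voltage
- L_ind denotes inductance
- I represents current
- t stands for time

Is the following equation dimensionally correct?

No

V (voltage) has dimensions [I^-1 L^2 M T^-3].
L_ind (inductance) has dimensions [I^-2 L^2 M T^-2].
I (current) has dimensions [I].
t (time) has dimensions [T].

Left side: [I]
Right side: [I^3 L^-4 M^-2 T^6]

The two sides have different dimensions, so the equation is NOT dimensionally consistent.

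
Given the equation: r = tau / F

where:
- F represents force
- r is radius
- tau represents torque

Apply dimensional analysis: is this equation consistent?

Yes

F (force) has dimensions [L M T^-2].
r (radius) has dimensions [L].
tau (torque) has dimensions [L^2 M T^-2].

Left side: [L]
Right side: [L]

Both sides have the same dimensions, so the equation is dimensionally consistent.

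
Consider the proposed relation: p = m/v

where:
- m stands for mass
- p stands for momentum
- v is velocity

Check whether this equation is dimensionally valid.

No

m (mass) has dimensions [M].
p (momentum) has dimensions [L M T^-1].
v (velocity) has dimensions [L T^-1].

Left side: [L M T^-1]
Right side: [L^-1 M T]

The two sides have different dimensions, so the equation is NOT dimensionally consistent.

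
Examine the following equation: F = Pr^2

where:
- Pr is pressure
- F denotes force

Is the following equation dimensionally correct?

No

Pr (pressure) has dimensions [L^-1 M T^-2].
F (force) has dimensions [L M T^-2].

Left side: [L M T^-2]
Right side: [L^-2 M^2 T^-4]

The two sides have different dimensions, so the equation is NOT dimensionally consistent.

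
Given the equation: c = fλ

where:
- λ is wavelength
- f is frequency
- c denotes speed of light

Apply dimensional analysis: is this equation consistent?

Yes

λ (wavelength) has dimensions [L].
f (frequency) has dimensions [T^-1].
c (speed of light) has dimensions [L T^-1].

Left side: [L T^-1]
Right side: [L T^-1]

Both sides have the same dimensions, so the equation is dimensionally consistent.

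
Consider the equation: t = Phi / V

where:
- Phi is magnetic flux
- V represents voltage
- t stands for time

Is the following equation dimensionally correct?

Yes

Phi (magnetic flux) has dimensions [I^-1 L^2 M T^-2].
V (voltage) has dimensions [I^-1 L^2 M T^-3].
t (time) has dimensions [T].

Left side: [T]
Right side: [T]

Both sides have the same dimensions, so the equation is dimensionally consistent.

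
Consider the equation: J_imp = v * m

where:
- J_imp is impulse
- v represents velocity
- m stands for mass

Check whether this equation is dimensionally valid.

Yes

J_imp (impulse) has dimensions [L M T^-1].
v (velocity) has dimensions [L T^-1].
m (mass) has dimensions [M].

Left side: [L M T^-1]
Right side: [L M T^-1]

Both sides have the same dimensions, so the equation is dimensionally consistent.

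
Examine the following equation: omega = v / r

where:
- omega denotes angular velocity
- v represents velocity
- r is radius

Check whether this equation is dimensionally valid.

Yes

omega (angular velocity) has dimensions [T^-1].
v (velocity) has dimensions [L T^-1].
r (radius) has dimensions [L].

Left side: [T^-1]
Right side: [T^-1]

Both sides have the same dimensions, so the equation is dimensionally consistent.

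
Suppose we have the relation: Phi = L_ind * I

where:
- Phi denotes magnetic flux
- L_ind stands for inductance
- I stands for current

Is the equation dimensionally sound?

Yes

Phi (magnetic flux) has dimensions [I^-1 L^2 M T^-2].
L_ind (inductance) has dimensions [I^-2 L^2 M T^-2].
I (current) has dimensions [I].

Left side: [I^-1 L^2 M T^-2]
Right side: [I^-1 L^2 M T^-2]

Both sides have the same dimensions, so the equation is dimensionally consistent.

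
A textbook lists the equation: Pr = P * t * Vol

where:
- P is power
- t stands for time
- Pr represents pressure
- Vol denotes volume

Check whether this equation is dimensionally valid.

No

P (power) has dimensions [L^2 M T^-3].
t (time) has dimensions [T].
Pr (pressure) has dimensions [L^-1 M T^-2].
Vol (volume) has dimensions [L^3].

Left side: [L^-1 M T^-2]
Right side: [L^5 M T^-2]

The two sides have different dimensions, so the equation is NOT dimensionally consistent.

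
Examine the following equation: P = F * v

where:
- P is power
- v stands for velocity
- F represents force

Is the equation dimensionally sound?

Yes

P (power) has dimensions [L^2 M T^-3].
v (velocity) has dimensions [L T^-1].
F (force) has dimensions [L M T^-2].

Left side: [L^2 M T^-3]
Right side: [L^2 M T^-3]

Both sides have the same dimensions, so the equation is dimensionally consistent.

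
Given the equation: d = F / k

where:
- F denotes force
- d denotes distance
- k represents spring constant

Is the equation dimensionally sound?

Yes

F (force) has dimensions [L M T^-2].
d (distance) has dimensions [L].
k (spring constant) has dimensions [M T^-2].

Left side: [L]
Right side: [L]

Both sides have the same dimensions, so the equation is dimensionally consistent.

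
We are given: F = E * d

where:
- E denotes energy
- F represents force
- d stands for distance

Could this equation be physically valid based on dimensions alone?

No

E (energy) has dimensions [L^2 M T^-2].
F (force) has dimensions [L M T^-2].
d (distance) has dimensions [L].

Left side: [L M T^-2]
Right side: [L^3 M T^-2]

The two sides have different dimensions, so the equation is NOT dimensionally consistent.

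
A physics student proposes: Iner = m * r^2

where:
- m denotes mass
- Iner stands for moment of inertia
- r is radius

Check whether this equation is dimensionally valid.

Yes

m (mass) has dimensions [M].
Iner (moment of inertia) has dimensions [L^2 M].
r (radius) has dimensions [L].

Left side: [L^2 M]
Right side: [L^2 M]

Both sides have the same dimensions, so the equation is dimensionally consistent.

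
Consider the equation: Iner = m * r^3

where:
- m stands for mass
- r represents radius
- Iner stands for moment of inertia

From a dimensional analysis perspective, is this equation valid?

No

m (mass) has dimensions [M].
r (radius) has dimensions [L].
Iner (moment of inertia) has dimensions [L^2 M].

Left side: [L^2 M]
Right side: [L^3 M]

The two sides have different dimensions, so the equation is NOT dimensionally consistent.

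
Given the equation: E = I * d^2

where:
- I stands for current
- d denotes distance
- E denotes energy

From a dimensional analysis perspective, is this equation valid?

No

I (current) has dimensions [I].
d (distance) has dimensions [L].
E (energy) has dimensions [L^2 M T^-2].

Left side: [L^2 M T^-2]
Right side: [I L^2]

The two sides have different dimensions, so the equation is NOT dimensionally consistent.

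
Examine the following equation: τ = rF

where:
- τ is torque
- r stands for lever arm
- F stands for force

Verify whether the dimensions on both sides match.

Yes

τ (torque) has dimensions [L^2 M T^-2].
r (lever arm) has dimensions [L].
F (force) has dimensions [L M T^-2].

Left side: [L^2 M T^-2]
Right side: [L^2 M T^-2]

Both sides have the same dimensions, so the equation is dimensionally consistent.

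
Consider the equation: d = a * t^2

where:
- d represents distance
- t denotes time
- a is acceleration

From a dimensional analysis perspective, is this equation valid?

Yes

d (distance) has dimensions [L].
t (time) has dimensions [T].
a (acceleration) has dimensions [L T^-2].

Left side: [L]
Right side: [L]

Both sides have the same dimensions, so the equation is dimensionally consistent.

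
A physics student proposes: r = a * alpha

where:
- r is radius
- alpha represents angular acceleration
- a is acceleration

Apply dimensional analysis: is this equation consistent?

No

r (radius) has dimensions [L].
alpha (angular acceleration) has dimensions [T^-2].
a (acceleration) has dimensions [L T^-2].

Left side: [L]
Right side: [L T^-4]

The two sides have different dimensions, so the equation is NOT dimensionally consistent.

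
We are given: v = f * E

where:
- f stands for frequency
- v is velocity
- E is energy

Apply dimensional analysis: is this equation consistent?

No

f (frequency) has dimensions [T^-1].
v (velocity) has dimensions [L T^-1].
E (energy) has dimensions [L^2 M T^-2].

Left side: [L T^-1]
Right side: [L^2 M T^-3]

The two sides have different dimensions, so the equation is NOT dimensionally consistent.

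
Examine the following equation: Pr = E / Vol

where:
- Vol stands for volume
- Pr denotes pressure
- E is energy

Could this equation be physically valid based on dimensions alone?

Yes

Vol (volume) has dimensions [L^3].
Pr (pressure) has dimensions [L^-1 M T^-2].
E (energy) has dimensions [L^2 M T^-2].

Left side: [L^-1 M T^-2]
Right side: [L^-1 M T^-2]

Both sides have the same dimensions, so the equation is dimensionally consistent.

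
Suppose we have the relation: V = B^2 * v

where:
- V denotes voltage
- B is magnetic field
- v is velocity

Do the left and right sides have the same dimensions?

No

V (voltage) has dimensions [I^-1 L^2 M T^-3].
B (magnetic field) has dimensions [I^-1 M T^-2].
v (velocity) has dimensions [L T^-1].

Left side: [I^-1 L^2 M T^-3]
Right side: [I^-2 L M^2 T^-5]

The two sides have different dimensions, so the equation is NOT dimensionally consistent.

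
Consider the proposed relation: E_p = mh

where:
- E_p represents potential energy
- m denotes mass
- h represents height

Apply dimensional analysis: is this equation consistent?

No

E_p (potential energy) has dimensions [L^2 M T^-2].
m (mass) has dimensions [M].
h (height) has dimensions [L].

Left side: [L^2 M T^-2]
Right side: [L M]

The two sides have different dimensions, so the equation is NOT dimensionally consistent.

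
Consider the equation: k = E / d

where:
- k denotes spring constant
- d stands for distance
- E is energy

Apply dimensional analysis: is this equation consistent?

No

k (spring constant) has dimensions [M T^-2].
d (distance) has dimensions [L].
E (energy) has dimensions [L^2 M T^-2].

Left side: [M T^-2]
Right side: [L M T^-2]

The two sides have different dimensions, so the equation is NOT dimensionally consistent.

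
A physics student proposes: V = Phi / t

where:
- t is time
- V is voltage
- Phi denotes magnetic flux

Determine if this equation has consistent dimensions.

Yes

t (time) has dimensions [T].
V (voltage) has dimensions [I^-1 L^2 M T^-3].
Phi (magnetic flux) has dimensions [I^-1 L^2 M T^-2].

Left side: [I^-1 L^2 M T^-3]
Right side: [I^-1 L^2 M T^-3]

Both sides have the same dimensions, so the equation is dimensionally consistent.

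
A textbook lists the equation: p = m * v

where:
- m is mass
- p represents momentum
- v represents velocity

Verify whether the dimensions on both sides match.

Yes

m (mass) has dimensions [M].
p (momentum) has dimensions [L M T^-1].
v (velocity) has dimensions [L T^-1].

Left side: [L M T^-1]
Right side: [L M T^-1]

Both sides have the same dimensions, so the equation is dimensionally consistent.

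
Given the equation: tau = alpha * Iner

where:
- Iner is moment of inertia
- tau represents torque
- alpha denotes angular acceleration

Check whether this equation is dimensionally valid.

Yes

Iner (moment of inertia) has dimensions [L^2 M].
tau (torque) has dimensions [L^2 M T^-2].
alpha (angular acceleration) has dimensions [T^-2].

Left side: [L^2 M T^-2]
Right side: [L^2 M T^-2]

Both sides have the same dimensions, so the equation is dimensionally consistent.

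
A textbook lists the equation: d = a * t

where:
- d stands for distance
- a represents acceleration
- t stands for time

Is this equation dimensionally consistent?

No

d (distance) has dimensions [L].
a (acceleration) has dimensions [L T^-2].
t (time) has dimensions [T].

Left side: [L]
Right side: [L T^-1]

The two sides have different dimensions, so the equation is NOT dimensionally consistent.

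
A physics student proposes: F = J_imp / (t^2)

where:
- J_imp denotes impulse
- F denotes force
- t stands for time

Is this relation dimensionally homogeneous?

No

J_imp (impulse) has dimensions [L M T^-1].
F (force) has dimensions [L M T^-2].
t (time) has dimensions [T].

Left side: [L M T^-2]
Right side: [L M T^-3]

The two sides have different dimensions, so the equation is NOT dimensionally consistent.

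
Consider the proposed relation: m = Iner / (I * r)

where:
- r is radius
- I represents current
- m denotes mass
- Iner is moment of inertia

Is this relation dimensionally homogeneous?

No

r (radius) has dimensions [L].
I (current) has dimensions [I].
m (mass) has dimensions [M].
Iner (moment of inertia) has dimensions [L^2 M].

Left side: [M]
Right side: [I^-1 L M]

The two sides have different dimensions, so the equation is NOT dimensionally consistent.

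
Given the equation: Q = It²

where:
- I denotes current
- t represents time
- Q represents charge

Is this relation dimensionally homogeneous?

No

I (current) has dimensions [I].
t (time) has dimensions [T].
Q (charge) has dimensions [I T].

Left side: [I T]
Right side: [I T^2]

The two sides have different dimensions, so the equation is NOT dimensionally consistent.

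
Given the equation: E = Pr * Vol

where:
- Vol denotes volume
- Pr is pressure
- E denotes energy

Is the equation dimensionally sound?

Yes

Vol (volume) has dimensions [L^3].
Pr (pressure) has dimensions [L^-1 M T^-2].
E (energy) has dimensions [L^2 M T^-2].

Left side: [L^2 M T^-2]
Right side: [L^2 M T^-2]

Both sides have the same dimensions, so the equation is dimensionally consistent.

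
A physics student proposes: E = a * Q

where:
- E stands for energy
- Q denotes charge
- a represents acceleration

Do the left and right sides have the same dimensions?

No

E (energy) has dimensions [L^2 M T^-2].
Q (charge) has dimensions [I T].
a (acceleration) has dimensions [L T^-2].

Left side: [L^2 M T^-2]
Right side: [I L T^-1]

The two sides have different dimensions, so the equation is NOT dimensionally consistent.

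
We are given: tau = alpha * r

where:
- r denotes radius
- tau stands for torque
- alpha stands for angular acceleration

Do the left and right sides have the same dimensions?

No

r (radius) has dimensions [L].
tau (torque) has dimensions [L^2 M T^-2].
alpha (angular acceleration) has dimensions [T^-2].

Left side: [L^2 M T^-2]
Right side: [L T^-2]

The two sides have different dimensions, so the equation is NOT dimensionally consistent.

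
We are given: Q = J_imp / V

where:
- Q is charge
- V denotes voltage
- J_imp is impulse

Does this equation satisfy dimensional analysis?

No

Q (charge) has dimensions [I T].
V (voltage) has dimensions [I^-1 L^2 M T^-3].
J_imp (impulse) has dimensions [L M T^-1].

Left side: [I T]
Right side: [I L^-1 T^2]

The two sides have different dimensions, so the equation is NOT dimensionally consistent.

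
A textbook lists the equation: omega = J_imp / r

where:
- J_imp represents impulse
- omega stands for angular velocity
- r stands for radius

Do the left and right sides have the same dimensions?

No

J_imp (impulse) has dimensions [L M T^-1].
omega (angular velocity) has dimensions [T^-1].
r (radius) has dimensions [L].

Left side: [T^-1]
Right side: [M T^-1]

The two sides have different dimensions, so the equation is NOT dimensionally consistent.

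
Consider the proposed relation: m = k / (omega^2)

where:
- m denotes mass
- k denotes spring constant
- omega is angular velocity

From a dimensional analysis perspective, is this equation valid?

Yes

m (mass) has dimensions [M].
k (spring constant) has dimensions [M T^-2].
omega (angular velocity) has dimensions [T^-1].

Left side: [M]
Right side: [M]

Both sides have the same dimensions, so the equation is dimensionally consistent.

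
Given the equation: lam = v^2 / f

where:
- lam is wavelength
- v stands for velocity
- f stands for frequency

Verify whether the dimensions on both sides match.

No

lam (wavelength) has dimensions [L].
v (velocity) has dimensions [L T^-1].
f (frequency) has dimensions [T^-1].

Left side: [L]
Right side: [L^2 T^-1]

The two sides have different dimensions, so the equation is NOT dimensionally consistent.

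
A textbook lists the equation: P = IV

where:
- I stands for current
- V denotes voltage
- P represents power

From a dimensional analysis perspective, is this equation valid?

Yes

I (current) has dimensions [I].
V (voltage) has dimensions [I^-1 L^2 M T^-3].
P (power) has dimensions [L^2 M T^-3].

Left side: [L^2 M T^-3]
Right side: [L^2 M T^-3]

Both sides have the same dimensions, so the equation is dimensionally consistent.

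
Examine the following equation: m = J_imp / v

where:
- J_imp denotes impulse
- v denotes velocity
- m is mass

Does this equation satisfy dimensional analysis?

Yes

J_imp (impulse) has dimensions [L M T^-1].
v (velocity) has dimensions [L T^-1].
m (mass) has dimensions [M].

Left side: [M]
Right side: [M]

Both sides have the same dimensions, so the equation is dimensionally consistent.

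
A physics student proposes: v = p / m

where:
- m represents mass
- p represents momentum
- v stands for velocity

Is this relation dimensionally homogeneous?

Yes

m (mass) has dimensions [M].
p (momentum) has dimensions [L M T^-1].
v (velocity) has dimensions [L T^-1].

Left side: [L T^-1]
Right side: [L T^-1]

Both sides have the same dimensions, so the equation is dimensionally consistent.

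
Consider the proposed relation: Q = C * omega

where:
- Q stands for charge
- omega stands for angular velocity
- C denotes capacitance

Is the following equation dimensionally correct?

No

Q (charge) has dimensions [I T].
omega (angular velocity) has dimensions [T^-1].
C (capacitance) has dimensions [I^2 L^-2 M^-1 T^4].

Left side: [I T]
Right side: [I^2 L^-2 M^-1 T^3]

The two sides have different dimensions, so the equation is NOT dimensionally consistent.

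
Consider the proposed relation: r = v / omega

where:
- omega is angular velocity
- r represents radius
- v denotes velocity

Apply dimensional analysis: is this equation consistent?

Yes

omega (angular velocity) has dimensions [T^-1].
r (radius) has dimensions [L].
v (velocity) has dimensions [L T^-1].

Left side: [L]
Right side: [L]

Both sides have the same dimensions, so the equation is dimensionally consistent.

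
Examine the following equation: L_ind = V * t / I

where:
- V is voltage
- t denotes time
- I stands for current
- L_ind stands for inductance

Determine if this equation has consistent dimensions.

Yes

V (voltage) has dimensions [I^-1 L^2 M T^-3].
t (time) has dimensions [T].
I (current) has dimensions [I].
L_ind (inductance) has dimensions [I^-2 L^2 M T^-2].

Left side: [I^-2 L^2 M T^-2]
Right side: [I^-2 L^2 M T^-2]

Both sides have the same dimensions, so the equation is dimensionally consistent.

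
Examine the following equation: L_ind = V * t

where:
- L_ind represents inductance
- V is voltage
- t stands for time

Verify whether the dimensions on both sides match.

No

L_ind (inductance) has dimensions [I^-2 L^2 M T^-2].
V (voltage) has dimensions [I^-1 L^2 M T^-3].
t (time) has dimensions [T].

Left side: [I^-2 L^2 M T^-2]
Right side: [I^-1 L^2 M T^-2]

The two sides have different dimensions, so the equation is NOT dimensionally consistent.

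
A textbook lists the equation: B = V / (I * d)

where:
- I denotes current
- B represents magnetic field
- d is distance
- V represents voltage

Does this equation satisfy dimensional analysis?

No

I (current) has dimensions [I].
B (magnetic field) has dimensions [I^-1 M T^-2].
d (distance) has dimensions [L].
V (voltage) has dimensions [I^-1 L^2 M T^-3].

Left side: [I^-1 M T^-2]
Right side: [I^-2 L M T^-3]

The two sides have different dimensions, so the equation is NOT dimensionally consistent.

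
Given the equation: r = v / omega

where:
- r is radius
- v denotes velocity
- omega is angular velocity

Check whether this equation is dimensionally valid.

Yes

r (radius) has dimensions [L].
v (velocity) has dimensions [L T^-1].
omega (angular velocity) has dimensions [T^-1].

Left side: [L]
Right side: [L]

Both sides have the same dimensions, so the equation is dimensionally consistent.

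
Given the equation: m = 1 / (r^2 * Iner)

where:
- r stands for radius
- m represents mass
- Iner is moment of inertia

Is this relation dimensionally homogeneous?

No

r (radius) has dimensions [L].
m (mass) has dimensions [M].
Iner (moment of inertia) has dimensions [L^2 M].

Left side: [M]
Right side: [L^-4 M^-1]

The two sides have different dimensions, so the equation is NOT dimensionally consistent.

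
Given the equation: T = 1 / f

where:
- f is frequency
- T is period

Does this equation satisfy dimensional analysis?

Yes

f (frequency) has dimensions [T^-1].
T (period) has dimensions [T].

Left side: [T]
Right side: [T]

Both sides have the same dimensions, so the equation is dimensionally consistent.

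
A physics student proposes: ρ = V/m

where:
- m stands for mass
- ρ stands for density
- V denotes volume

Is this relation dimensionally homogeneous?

No

m (mass) has dimensions [M].
ρ (density) has dimensions [L^-3 M].
V (volume) has dimensions [L^3].

Left side: [L^-3 M]
Right side: [L^3 M^-1]

The two sides have different dimensions, so the equation is NOT dimensionally consistent.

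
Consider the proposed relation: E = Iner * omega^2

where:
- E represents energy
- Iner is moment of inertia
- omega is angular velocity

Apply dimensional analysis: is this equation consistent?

Yes

E (energy) has dimensions [L^2 M T^-2].
Iner (moment of inertia) has dimensions [L^2 M].
omega (angular velocity) has dimensions [T^-1].

Left side: [L^2 M T^-2]
Right side: [L^2 M T^-2]

Both sides have the same dimensions, so the equation is dimensionally consistent.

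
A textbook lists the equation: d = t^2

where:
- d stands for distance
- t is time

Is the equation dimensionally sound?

No

d (distance) has dimensions [L].
t (time) has dimensions [T].

Left side: [L]
Right side: [T^2]

The two sides have different dimensions, so the equation is NOT dimensionally consistent.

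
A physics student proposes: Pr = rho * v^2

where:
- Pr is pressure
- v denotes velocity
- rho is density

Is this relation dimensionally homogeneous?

Yes

Pr (pressure) has dimensions [L^-1 M T^-2].
v (velocity) has dimensions [L T^-1].
rho (density) has dimensions [L^-3 M].

Left side: [L^-1 M T^-2]
Right side: [L^-1 M T^-2]

Both sides have the same dimensions, so the equation is dimensionally consistent.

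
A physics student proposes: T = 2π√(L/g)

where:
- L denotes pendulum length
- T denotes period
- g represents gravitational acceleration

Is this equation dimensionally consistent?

Yes

L (pendulum length) has dimensions [L].
T (period) has dimensions [T].
g (gravitational acceleration) has dimensions [L T^-2].

Left side: [T]
Right side: [T]

Both sides have the same dimensions, so the equation is dimensionally consistent.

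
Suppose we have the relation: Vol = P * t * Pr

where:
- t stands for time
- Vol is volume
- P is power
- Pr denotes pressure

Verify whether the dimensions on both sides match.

No

t (time) has dimensions [T].
Vol (volume) has dimensions [L^3].
P (power) has dimensions [L^2 M T^-3].
Pr (pressure) has dimensions [L^-1 M T^-2].

Left side: [L^3]
Right side: [L M^2 T^-4]

The two sides have different dimensions, so the equation is NOT dimensionally consistent.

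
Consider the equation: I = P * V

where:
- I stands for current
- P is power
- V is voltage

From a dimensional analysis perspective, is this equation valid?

No

I (current) has dimensions [I].
P (power) has dimensions [L^2 M T^-3].
V (voltage) has dimensions [I^-1 L^2 M T^-3].

Left side: [I]
Right side: [I^-1 L^4 M^2 T^-6]

The two sides have different dimensions, so the equation is NOT dimensionally consistent.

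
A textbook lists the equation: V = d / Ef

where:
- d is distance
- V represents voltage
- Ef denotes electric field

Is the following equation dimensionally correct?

No

d (distance) has dimensions [L].
V (voltage) has dimensions [I^-1 L^2 M T^-3].
Ef (electric field) has dimensions [I^-1 L M T^-3].

Left side: [I^-1 L^2 M T^-3]
Right side: [I M^-1 T^3]

The two sides have different dimensions, so the equation is NOT dimensionally consistent.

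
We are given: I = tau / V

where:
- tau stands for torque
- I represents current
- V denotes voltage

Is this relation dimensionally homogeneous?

No

tau (torque) has dimensions [L^2 M T^-2].
I (current) has dimensions [I].
V (voltage) has dimensions [I^-1 L^2 M T^-3].

Left side: [I]
Right side: [I T]

The two sides have different dimensions, so the equation is NOT dimensionally consistent.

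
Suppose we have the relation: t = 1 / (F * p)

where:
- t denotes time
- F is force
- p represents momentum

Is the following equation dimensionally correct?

No

t (time) has dimensions [T].
F (force) has dimensions [L M T^-2].
p (momentum) has dimensions [L M T^-1].

Left side: [T]
Right side: [L^-2 M^-2 T^3]

The two sides have different dimensions, so the equation is NOT dimensionally consistent.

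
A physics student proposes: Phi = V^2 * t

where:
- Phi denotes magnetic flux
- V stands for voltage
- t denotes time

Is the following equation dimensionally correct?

No

Phi (magnetic flux) has dimensions [I^-1 L^2 M T^-2].
V (voltage) has dimensions [I^-1 L^2 M T^-3].
t (time) has dimensions [T].

Left side: [I^-1 L^2 M T^-2]
Right side: [I^-2 L^4 M^2 T^-5]

The two sides have different dimensions, so the equation is NOT dimensionally consistent.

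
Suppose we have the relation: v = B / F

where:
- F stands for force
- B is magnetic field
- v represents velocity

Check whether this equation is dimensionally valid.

No

F (force) has dimensions [L M T^-2].
B (magnetic field) has dimensions [I^-1 M T^-2].
v (velocity) has dimensions [L T^-1].

Left side: [L T^-1]
Right side: [I^-1 L^-1]

The two sides have different dimensions, so the equation is NOT dimensionally consistent.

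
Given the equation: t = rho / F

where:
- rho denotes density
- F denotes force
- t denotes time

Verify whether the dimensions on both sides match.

No

rho (density) has dimensions [L^-3 M].
F (force) has dimensions [L M T^-2].
t (time) has dimensions [T].

Left side: [T]
Right side: [L^-4 T^2]

The two sides have different dimensions, so the equation is NOT dimensionally consistent.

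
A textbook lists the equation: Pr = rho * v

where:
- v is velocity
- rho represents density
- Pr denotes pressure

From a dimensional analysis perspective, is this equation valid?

No

v (velocity) has dimensions [L T^-1].
rho (density) has dimensions [L^-3 M].
Pr (pressure) has dimensions [L^-1 M T^-2].

Left side: [L^-1 M T^-2]
Right side: [L^-2 M T^-1]

The two sides have different dimensions, so the equation is NOT dimensionally consistent.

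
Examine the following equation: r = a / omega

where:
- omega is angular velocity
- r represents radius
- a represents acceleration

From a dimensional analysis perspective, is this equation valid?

No

omega (angular velocity) has dimensions [T^-1].
r (radius) has dimensions [L].
a (acceleration) has dimensions [L T^-2].

Left side: [L]
Right side: [L T^-1]

The two sides have different dimensions, so the equation is NOT dimensionally consistent.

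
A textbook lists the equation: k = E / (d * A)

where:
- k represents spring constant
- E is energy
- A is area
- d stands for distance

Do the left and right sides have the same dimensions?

No

k (spring constant) has dimensions [M T^-2].
E (energy) has dimensions [L^2 M T^-2].
A (area) has dimensions [L^2].
d (distance) has dimensions [L].

Left side: [M T^-2]
Right side: [L^-1 M T^-2]

The two sides have different dimensions, so the equation is NOT dimensionally consistent.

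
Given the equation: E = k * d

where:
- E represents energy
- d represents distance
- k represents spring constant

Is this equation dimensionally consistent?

No

E (energy) has dimensions [L^2 M T^-2].
d (distance) has dimensions [L].
k (spring constant) has dimensions [M T^-2].

Left side: [L^2 M T^-2]
Right side: [L M T^-2]

The two sides have different dimensions, so the equation is NOT dimensionally consistent.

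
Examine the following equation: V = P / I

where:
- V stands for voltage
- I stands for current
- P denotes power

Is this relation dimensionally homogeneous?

Yes

V (voltage) has dimensions [I^-1 L^2 M T^-3].
I (current) has dimensions [I].
P (power) has dimensions [L^2 M T^-3].

Left side: [I^-1 L^2 M T^-3]
Right side: [I^-1 L^2 M T^-3]

Both sides have the same dimensions, so the equation is dimensionally consistent.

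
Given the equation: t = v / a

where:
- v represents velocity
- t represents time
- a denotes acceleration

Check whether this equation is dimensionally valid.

Yes

v (velocity) has dimensions [L T^-1].
t (time) has dimensions [T].
a (acceleration) has dimensions [L T^-2].

Left side: [T]
Right side: [T]

Both sides have the same dimensions, so the equation is dimensionally consistent.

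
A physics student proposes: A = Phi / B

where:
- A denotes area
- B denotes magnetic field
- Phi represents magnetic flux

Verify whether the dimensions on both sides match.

Yes

A (area) has dimensions [L^2].
B (magnetic field) has dimensions [I^-1 M T^-2].
Phi (magnetic flux) has dimensions [I^-1 L^2 M T^-2].

Left side: [L^2]
Right side: [L^2]

Both sides have the same dimensions, so the equation is dimensionally consistent.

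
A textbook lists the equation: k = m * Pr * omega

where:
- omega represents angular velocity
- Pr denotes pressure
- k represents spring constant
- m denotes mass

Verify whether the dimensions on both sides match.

No

omega (angular velocity) has dimensions [T^-1].
Pr (pressure) has dimensions [L^-1 M T^-2].
k (spring constant) has dimensions [M T^-2].
m (mass) has dimensions [M].

Left side: [M T^-2]
Right side: [L^-1 M^2 T^-3]

The two sides have different dimensions, so the equation is NOT dimensionally consistent.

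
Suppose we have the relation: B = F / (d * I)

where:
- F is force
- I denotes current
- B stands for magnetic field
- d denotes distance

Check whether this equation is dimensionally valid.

Yes

F (force) has dimensions [L M T^-2].
I (current) has dimensions [I].
B (magnetic field) has dimensions [I^-1 M T^-2].
d (distance) has dimensions [L].

Left side: [I^-1 M T^-2]
Right side: [I^-1 M T^-2]

Both sides have the same dimensions, so the equation is dimensionally consistent.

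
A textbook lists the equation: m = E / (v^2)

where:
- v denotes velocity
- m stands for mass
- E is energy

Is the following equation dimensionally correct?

Yes

v (velocity) has dimensions [L T^-1].
m (mass) has dimensions [M].
E (energy) has dimensions [L^2 M T^-2].

Left side: [M]
Right side: [M]

Both sides have the same dimensions, so the equation is dimensionally consistent.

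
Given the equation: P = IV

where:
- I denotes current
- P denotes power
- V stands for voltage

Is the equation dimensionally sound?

Yes

I (current) has dimensions [I].
P (power) has dimensions [L^2 M T^-3].
V (voltage) has dimensions [I^-1 L^2 M T^-3].

Left side: [L^2 M T^-3]
Right side: [L^2 M T^-3]

Both sides have the same dimensions, so the equation is dimensionally consistent.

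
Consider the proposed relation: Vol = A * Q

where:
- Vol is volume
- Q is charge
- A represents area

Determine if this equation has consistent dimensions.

No

Vol (volume) has dimensions [L^3].
Q (charge) has dimensions [I T].
A (area) has dimensions [L^2].

Left side: [L^3]
Right side: [I L^2 T]

The two sides have different dimensions, so the equation is NOT dimensionally consistent.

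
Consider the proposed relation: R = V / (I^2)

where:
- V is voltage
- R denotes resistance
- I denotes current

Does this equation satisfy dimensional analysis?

No

V (voltage) has dimensions [I^-1 L^2 M T^-3].
R (resistance) has dimensions [I^-2 L^2 M T^-3].
I (current) has dimensions [I].

Left side: [I^-2 L^2 M T^-3]
Right side: [I^-3 L^2 M T^-3]

The two sides have different dimensions, so the equation is NOT dimensionally consistent.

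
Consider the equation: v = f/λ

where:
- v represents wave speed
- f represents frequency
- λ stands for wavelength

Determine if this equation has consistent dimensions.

No

v (wave speed) has dimensions [L T^-1].
f (frequency) has dimensions [T^-1].
λ (wavelength) has dimensions [L].

Left side: [L T^-1]
Right side: [L^-1 T^-1]

The two sides have different dimensions, so the equation is NOT dimensionally consistent.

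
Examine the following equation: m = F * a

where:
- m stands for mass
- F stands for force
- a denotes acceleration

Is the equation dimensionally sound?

No

m (mass) has dimensions [M].
F (force) has dimensions [L M T^-2].
a (acceleration) has dimensions [L T^-2].

Left side: [M]
Right side: [L^2 M T^-4]

The two sides have different dimensions, so the equation is NOT dimensionally consistent.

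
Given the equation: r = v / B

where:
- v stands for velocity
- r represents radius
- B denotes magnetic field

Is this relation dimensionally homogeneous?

No

v (velocity) has dimensions [L T^-1].
r (radius) has dimensions [L].
B (magnetic field) has dimensions [I^-1 M T^-2].

Left side: [L]
Right side: [I L M^-1 T]

The two sides have different dimensions, so the equation is NOT dimensionally consistent.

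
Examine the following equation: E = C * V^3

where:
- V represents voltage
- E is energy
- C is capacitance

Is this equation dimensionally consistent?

No

V (voltage) has dimensions [I^-1 L^2 M T^-3].
E (energy) has dimensions [L^2 M T^-2].
C (capacitance) has dimensions [I^2 L^-2 M^-1 T^4].

Left side: [L^2 M T^-2]
Right side: [I^-1 L^4 M^2 T^-5]

The two sides have different dimensions, so the equation is NOT dimensionally consistent.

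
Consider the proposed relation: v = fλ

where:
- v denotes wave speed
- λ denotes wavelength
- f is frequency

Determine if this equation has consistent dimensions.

Yes

v (wave speed) has dimensions [L T^-1].
λ (wavelength) has dimensions [L].
f (frequency) has dimensions [T^-1].

Left side: [L T^-1]
Right side: [L T^-1]

Both sides have the same dimensions, so the equation is dimensionally consistent.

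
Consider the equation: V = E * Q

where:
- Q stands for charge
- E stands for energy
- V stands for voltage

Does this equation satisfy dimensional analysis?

No

Q (charge) has dimensions [I T].
E (energy) has dimensions [L^2 M T^-2].
V (voltage) has dimensions [I^-1 L^2 M T^-3].

Left side: [I^-1 L^2 M T^-3]
Right side: [I L^2 M T^-1]

The two sides have different dimensions, so the equation is NOT dimensionally consistent.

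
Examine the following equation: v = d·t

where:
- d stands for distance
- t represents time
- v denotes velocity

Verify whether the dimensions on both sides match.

No

d (distance) has dimensions [L].
t (time) has dimensions [T].
v (velocity) has dimensions [L T^-1].

Left side: [L T^-1]
Right side: [L T]

The two sides have different dimensions, so the equation is NOT dimensionally consistent.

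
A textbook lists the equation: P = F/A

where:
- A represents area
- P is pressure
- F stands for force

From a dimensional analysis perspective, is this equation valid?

Yes

A (area) has dimensions [L^2].
P (pressure) has dimensions [L^-1 M T^-2].
F (force) has dimensions [L M T^-2].

Left side: [L^-1 M T^-2]
Right side: [L^-1 M T^-2]

Both sides have the same dimensions, so the equation is dimensionally consistent.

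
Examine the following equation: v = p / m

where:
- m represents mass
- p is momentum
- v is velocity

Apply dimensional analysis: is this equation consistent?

Yes

m (mass) has dimensions [M].
p (momentum) has dimensions [L M T^-1].
v (velocity) has dimensions [L T^-1].

Left side: [L T^-1]
Right side: [L T^-1]

Both sides have the same dimensions, so the equation is dimensionally consistent.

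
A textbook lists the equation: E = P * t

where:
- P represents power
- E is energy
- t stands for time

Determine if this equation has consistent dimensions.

Yes

P (power) has dimensions [L^2 M T^-3].
E (energy) has dimensions [L^2 M T^-2].
t (time) has dimensions [T].

Left side: [L^2 M T^-2]
Right side: [L^2 M T^-2]

Both sides have the same dimensions, so the equation is dimensionally consistent.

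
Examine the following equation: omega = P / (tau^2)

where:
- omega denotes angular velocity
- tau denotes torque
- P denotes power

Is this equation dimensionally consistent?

No

omega (angular velocity) has dimensions [T^-1].
tau (torque) has dimensions [L^2 M T^-2].
P (power) has dimensions [L^2 M T^-3].

Left side: [T^-1]
Right side: [L^-2 M^-1 T]

The two sides have different dimensions, so the equation is NOT dimensionally consistent.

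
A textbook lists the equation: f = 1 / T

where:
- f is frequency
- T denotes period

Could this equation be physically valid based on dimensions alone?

Yes

f (frequency) has dimensions [T^-1].
T (period) has dimensions [T].

Left side: [T^-1]
Right side: [T^-1]

Both sides have the same dimensions, so the equation is dimensionally consistent.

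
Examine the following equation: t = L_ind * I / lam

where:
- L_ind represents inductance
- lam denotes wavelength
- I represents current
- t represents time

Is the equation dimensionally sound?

No

L_ind (inductance) has dimensions [I^-2 L^2 M T^-2].
lam (wavelength) has dimensions [L].
I (current) has dimensions [I].
t (time) has dimensions [T].

Left side: [T]
Right side: [I^-1 L M T^-2]

The two sides have different dimensions, so the equation is NOT dimensionally consistent.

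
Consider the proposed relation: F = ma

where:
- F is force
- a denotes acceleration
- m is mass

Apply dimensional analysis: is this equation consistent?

Yes

F (force) has dimensions [L M T^-2].
a (acceleration) has dimensions [L T^-2].
m (mass) has dimensions [M].

Left side: [L M T^-2]
Right side: [L M T^-2]

Both sides have the same dimensions, so the equation is dimensionally consistent.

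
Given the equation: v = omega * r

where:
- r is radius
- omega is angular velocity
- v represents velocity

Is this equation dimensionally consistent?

Yes

r (radius) has dimensions [L].
omega (angular velocity) has dimensions [T^-1].
v (velocity) has dimensions [L T^-1].

Left side: [L T^-1]
Right side: [L T^-1]

Both sides have the same dimensions, so the equation is dimensionally consistent.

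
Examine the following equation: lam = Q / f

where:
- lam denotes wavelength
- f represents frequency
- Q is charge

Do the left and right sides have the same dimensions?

No

lam (wavelength) has dimensions [L].
f (frequency) has dimensions [T^-1].
Q (charge) has dimensions [I T].

Left side: [L]
Right side: [I T^2]

The two sides have different dimensions, so the equation is NOT dimensionally consistent.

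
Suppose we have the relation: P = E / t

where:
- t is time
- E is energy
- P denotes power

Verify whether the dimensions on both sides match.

Yes

t (time) has dimensions [T].
E (energy) has dimensions [L^2 M T^-2].
P (power) has dimensions [L^2 M T^-3].

Left side: [L^2 M T^-3]
Right side: [L^2 M T^-3]

Both sides have the same dimensions, so the equation is dimensionally consistent.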